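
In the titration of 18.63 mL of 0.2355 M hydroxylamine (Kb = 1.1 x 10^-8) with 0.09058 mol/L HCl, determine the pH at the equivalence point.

3.61

n(NH2OH) = 0.2355 x 0.01863 = 0.004387 mol; V(HCl) at equivalence = 0.004387/0.09058 = 0.04844 L.
At equivalence the base is fully converted to NH3OH+; total volume = 0.06707 L, so [NH3OH+] = 0.004387/0.06707 = 0.06542 M.
Ka(NH3OH+) = Kw/Kb = 1.0e-14 / 1.1 x 10^-8 = 9.09e-7.
[H^+] = sqrt(Ka x [NH3OH+]) = sqrt(9.09e-7 x 0.06542) = 0.000244 M.
pH = -log(0.000244) = 3.61.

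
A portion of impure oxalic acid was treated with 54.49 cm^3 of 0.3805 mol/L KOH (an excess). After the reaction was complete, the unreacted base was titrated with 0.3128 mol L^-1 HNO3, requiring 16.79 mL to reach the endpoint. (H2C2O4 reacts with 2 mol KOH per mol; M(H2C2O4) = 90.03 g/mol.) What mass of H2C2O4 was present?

0.697 g

Total n(KOH) added = 0.3805 x 0.05449 = 0.02073 mol.
n(HNO3) used = 0.3128 x 0.01679 = 0.005252 mol, which equals the excess n(KOH).
So n(KOH) consumed by the sample = 0.02073 - 0.005252 = 0.01548 mol.
n(H2C2O4) = 0.01548 / 2 = 0.007741 mol.
mass = 0.007741 mol x 90.03 g/mol = 0.697 g.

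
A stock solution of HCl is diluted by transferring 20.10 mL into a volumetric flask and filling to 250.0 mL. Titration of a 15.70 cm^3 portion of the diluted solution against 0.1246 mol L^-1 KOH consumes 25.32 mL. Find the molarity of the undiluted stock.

2.50 M

n(KOH) = 0.1246 x 0.02532 = 0.003155 mol.
n(HCl) in the aliquot = 0.003155 mol.
[diluted HCl] = 0.003155 / 0.01570 = 0.2009 M.
Dilution factor = 250.0/20.10 = 12.44, so [stock] = 0.2009 x 12.44 = 2.50 M.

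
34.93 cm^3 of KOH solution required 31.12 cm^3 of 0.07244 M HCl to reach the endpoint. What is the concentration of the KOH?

n(HCl) delivered = 0.07244 x 0.03112 = 0.002254 mol.
For a 1:1 reaction, n(KOH) = 0.002254 mol.
[KOH] = 0.002254 mol / 0.03493 L = 0.0645 M.

0.0645 M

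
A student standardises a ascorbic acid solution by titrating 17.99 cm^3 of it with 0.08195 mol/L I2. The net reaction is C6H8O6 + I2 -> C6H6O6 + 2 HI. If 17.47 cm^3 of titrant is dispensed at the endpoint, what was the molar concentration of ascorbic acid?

n(I2) = 0.08195 x 0.01747 = 0.001432 mol.
From the balanced equation, 1 mol I2 reacts with 1 mol ascorbic acid, so n(ascorbic acid) = 0.001432 x 1/1 = 0.001432 mol.
[ascorbic acid] = 0.001432 / 0.01799 L = 0.0796 M.

0.0796 M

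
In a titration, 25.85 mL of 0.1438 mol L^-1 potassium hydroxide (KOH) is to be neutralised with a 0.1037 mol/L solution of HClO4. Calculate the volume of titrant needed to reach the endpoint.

n(KOH) = 0.1438 mol/L x 0.02585 L = 0.003717 mol.
At equivalence n(HClO4) = n(KOH) = 0.003717 mol.
V(HClO4) = 0.003717 / 0.1037 = 0.03585 L = 35.8 mL.

35.8 mL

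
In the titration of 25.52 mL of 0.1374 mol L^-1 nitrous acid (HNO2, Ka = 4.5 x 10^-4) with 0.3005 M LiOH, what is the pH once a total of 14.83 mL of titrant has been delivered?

n(acid) = 0.1374 x 0.02552 = 0.003506 mol; n(LiOH) added = 0.3005 x 0.01483 = 0.004456 mol.
Base is in excess by 0.004456 - 0.003506 = 0.0009500 mol in a total volume of 0.04035 L.
[OH^-] = 0.0009500/0.04035 = 0.02354 M, so pOH = 1.63 and pH = 14.00 - 1.63 = 12.37.

12.37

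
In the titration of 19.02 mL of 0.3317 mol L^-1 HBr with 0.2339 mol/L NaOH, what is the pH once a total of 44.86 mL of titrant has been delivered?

n(acid) = 0.3317 x 0.01902 = 0.006309 mol; n(NaOH) added = 0.2339 x 0.04486 = 0.01049 mol.
Base is in excess by 0.01049 - 0.006309 = 0.004184 mol in a total volume of 0.06388 L.
[OH^-] = 0.004184/0.06388 = 0.06549 M, so pOH = 1.18 and pH = 14.00 - 1.18 = 12.82.

12.82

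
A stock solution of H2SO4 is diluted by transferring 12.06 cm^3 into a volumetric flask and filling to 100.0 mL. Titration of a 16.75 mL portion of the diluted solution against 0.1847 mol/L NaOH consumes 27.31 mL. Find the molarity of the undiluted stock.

1.25 M

n(NaOH) = 0.1847 x 0.02731 = 0.005044 mol.
n(H2SO4) in the aliquot = 0.005044 x 1/2 = 0.002522 mol.
[diluted H2SO4] = 0.002522 / 0.01675 = 0.1506 M.
Dilution factor = 100.0/12.06 = 8.292, so [stock] = 0.1506 x 8.292 = 1.25 M.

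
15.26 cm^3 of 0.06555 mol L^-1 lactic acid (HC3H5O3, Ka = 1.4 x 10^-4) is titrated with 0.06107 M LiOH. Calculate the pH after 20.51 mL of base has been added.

11.85

n(acid) = 0.06555 x 0.01526 = 0.001000 mol; n(LiOH) added = 0.06107 x 0.02051 = 0.001253 mol.
Base is in excess by 0.001253 - 0.001000 = 0.0002523 mol in a total volume of 0.03577 L.
[OH^-] = 0.0002523/0.03577 = 0.007052 M, so pOH = 2.15 and pH = 14.00 - 2.15 = 11.85.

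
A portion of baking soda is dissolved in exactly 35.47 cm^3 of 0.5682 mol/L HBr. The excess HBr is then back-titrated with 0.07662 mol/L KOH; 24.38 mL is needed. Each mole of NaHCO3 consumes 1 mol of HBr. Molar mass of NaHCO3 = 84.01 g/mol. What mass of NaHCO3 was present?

1.54 g

Total n(HBr) added = 0.5682 x 0.03547 = 0.02015 mol.
n(KOH) used = 0.07662 x 0.02438 = 0.001868 mol, which equals the excess n(HBr).
So n(HBr) consumed by the sample = 0.02015 - 0.001868 = 0.01829 mol.
n(NaHCO3) = 0.01829 / 1 = 0.01829 mol.
mass = 0.01829 mol x 84.01 g/mol = 1.54 g.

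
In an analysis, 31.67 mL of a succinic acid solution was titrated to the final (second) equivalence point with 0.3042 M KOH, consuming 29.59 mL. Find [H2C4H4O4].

0.142 M

n(KOH) = 0.3042 x 0.02959 = 0.009001 mol.
At the final (second) equivalence point, 2 mol OH^- react per mol H2C4H4O4, so n(H2C4H4O4) = 0.009001 / 2 = 0.004501 mol.
[H2C4H4O4] = 0.004501 / 0.03167 L = 0.142 M.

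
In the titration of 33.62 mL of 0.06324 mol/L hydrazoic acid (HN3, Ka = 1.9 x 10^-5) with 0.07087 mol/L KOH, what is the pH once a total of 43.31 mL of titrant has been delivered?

12.09

n(acid) = 0.06324 x 0.03362 = 0.002126 mol; n(KOH) added = 0.07087 x 0.04331 = 0.003069 mol.
Base is in excess by 0.003069 - 0.002126 = 0.0009433 mol in a total volume of 0.07693 L.
[OH^-] = 0.0009433/0.07693 = 0.01226 M, so pOH = 1.91 and pH = 14.00 - 1.91 = 12.09.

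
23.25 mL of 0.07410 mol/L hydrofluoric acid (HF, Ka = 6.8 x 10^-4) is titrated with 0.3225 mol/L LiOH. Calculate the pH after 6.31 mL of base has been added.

12.02

n(acid) = 0.07410 x 0.02325 = 0.001723 mol; n(LiOH) added = 0.3225 x 0.006310 = 0.002035 mol.
Base is in excess by 0.002035 - 0.001723 = 0.0003121 mol in a total volume of 0.02956 L.
[OH^-] = 0.0003121/0.02956 = 0.01056 M, so pOH = 1.98 and pH = 14.00 - 1.98 = 12.02.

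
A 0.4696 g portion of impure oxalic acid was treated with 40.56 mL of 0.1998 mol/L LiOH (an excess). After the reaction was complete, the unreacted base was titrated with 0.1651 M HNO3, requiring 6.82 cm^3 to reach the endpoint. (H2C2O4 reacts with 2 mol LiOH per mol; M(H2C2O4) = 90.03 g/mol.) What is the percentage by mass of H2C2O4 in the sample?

66.9%

Total n(LiOH) added = 0.1998 x 0.04056 = 0.008104 mol.
n(HNO3) used = 0.1651 x 0.006820 = 0.001126 mol, which equals the excess n(LiOH).
So n(LiOH) consumed by the sample = 0.008104 - 0.001126 = 0.006978 mol.
n(H2C2O4) = 0.006978 / 2 = 0.003489 mol.
mass H2C2O4 = 0.003489 x 90.03 = 0.3141 g, so %H2C2O4 = 0.3141/0.4696 x 100 = 66.9%.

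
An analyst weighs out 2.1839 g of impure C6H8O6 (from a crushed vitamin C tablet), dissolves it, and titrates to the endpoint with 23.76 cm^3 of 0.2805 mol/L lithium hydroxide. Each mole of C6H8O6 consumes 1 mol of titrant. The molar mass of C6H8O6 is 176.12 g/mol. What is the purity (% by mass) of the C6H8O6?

n(LiOH) = 0.2805 x 0.02376 = 0.006665 mol.
n(C6H8O6) = 0.006665 / 1 = 0.006665 mol.
mass of C6H8O6 = 0.006665 x 176.12 = 1.174 g.
% purity = 1.174 / 2.1839 x 100 = 53.7%.

53.7%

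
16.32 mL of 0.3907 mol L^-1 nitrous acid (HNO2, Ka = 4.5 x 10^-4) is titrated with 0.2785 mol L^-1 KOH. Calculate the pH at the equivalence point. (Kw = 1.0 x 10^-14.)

n(HNO2) = 0.3907 x 0.01632 = 0.006376 mol; V(KOH) at equivalence = 0.006376/0.2785 = 0.02289 L.
At equivalence all the acid is converted to NO2-; total volume = 0.01632 + 0.02289 = 0.03921 L, so [NO2-] = 0.006376/0.03921 = 0.1626 M.
Kb = Kw/Ka = 1.0e-14 / 4.5 x 10^-4 = 2.22e-11.
[OH^-] = sqrt(Kb x [NO2-]) = sqrt(2.22e-11 x 0.1626) = 1.90e-6 M.
pOH = 5.72, so pH = 14.00 - 5.72 = 8.28.

8.28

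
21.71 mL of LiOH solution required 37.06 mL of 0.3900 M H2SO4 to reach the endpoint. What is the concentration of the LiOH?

1.33 M

n(H2SO4) delivered = 0.3900 x 0.03706 = 0.01445 mol.
The reaction is 2 LiOH + 1 H2SO4, so n(LiOH) = 0.01445 x 2/1 = 0.02891 mol.
[LiOH] = 0.02891 mol / 0.02171 L = 1.33 M.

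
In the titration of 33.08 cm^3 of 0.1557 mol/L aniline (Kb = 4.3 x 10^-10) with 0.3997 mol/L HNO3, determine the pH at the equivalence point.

2.79

n(C6H5NH2) = 0.1557 x 0.03308 = 0.005151 mol; V(HNO3) at equivalence = 0.005151/0.3997 = 0.01289 L.
At equivalence the base is fully converted to C6H5NH3+; total volume = 0.04597 L, so [C6H5NH3+] = 0.005151/0.04597 = 0.1121 M.
Ka(C6H5NH3+) = Kw/Kb = 1.0e-14 / 4.3 x 10^-10 = 2.33e-5.
[H^+] = sqrt(Ka x [C6H5NH3+]) = sqrt(2.33e-5 x 0.1121) = 0.00161 M.
pH = -log(0.00161) = 2.79.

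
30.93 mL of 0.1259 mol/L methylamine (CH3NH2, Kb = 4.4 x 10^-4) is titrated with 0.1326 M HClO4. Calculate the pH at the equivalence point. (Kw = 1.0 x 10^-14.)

n(CH3NH2) = 0.1259 x 0.03093 = 0.003894 mol; V(HClO4) at equivalence = 0.003894/0.1326 = 0.02937 L.
At equivalence the base is fully converted to CH3NH3+; total volume = 0.06030 L, so [CH3NH3+] = 0.003894/0.06030 = 0.06458 M.
Ka(CH3NH3+) = Kw/Kb = 1.0e-14 / 4.4 x 10^-4 = 2.27e-11.
[H^+] = sqrt(Ka x [CH3NH3+]) = sqrt(2.27e-11 x 0.06458) = 1.21e-6 M.
pH = -log(1.21e-6) = 5.92.

5.92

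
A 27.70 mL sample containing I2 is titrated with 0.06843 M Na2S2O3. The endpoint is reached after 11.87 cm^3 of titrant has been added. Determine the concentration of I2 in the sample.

0.0147 M

n(Na2S2O3) = 0.06843 x 0.01187 = 0.0008123 mol.
From the balanced equation, 2 mol Na2S2O3 reacts with 1 mol I2, so n(I2) = 0.0008123 x 1/2 = 0.0004061 mol.
[I2] = 0.0004061 / 0.02770 L = 0.0147 M.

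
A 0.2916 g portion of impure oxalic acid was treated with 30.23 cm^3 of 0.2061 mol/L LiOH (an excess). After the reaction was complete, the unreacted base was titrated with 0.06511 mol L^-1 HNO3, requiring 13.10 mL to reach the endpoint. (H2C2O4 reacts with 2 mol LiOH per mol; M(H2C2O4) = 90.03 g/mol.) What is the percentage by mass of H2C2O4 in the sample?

83.0%

Total n(LiOH) added = 0.2061 x 0.03023 = 0.006230 mol.
n(HNO3) used = 0.06511 x 0.01310 = 0.0008529 mol, which equals the excess n(LiOH).
So n(LiOH) consumed by the sample = 0.006230 - 0.0008529 = 0.005377 mol.
n(H2C2O4) = 0.005377 / 2 = 0.002689 mol.
mass H2C2O4 = 0.002689 x 90.03 = 0.2421 g, so %H2C2O4 = 0.2421/0.2916 x 100 = 83.0%.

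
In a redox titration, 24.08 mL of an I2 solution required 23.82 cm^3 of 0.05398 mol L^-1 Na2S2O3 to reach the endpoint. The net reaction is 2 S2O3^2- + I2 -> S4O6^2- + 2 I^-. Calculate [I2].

n(Na2S2O3) = 0.05398 x 0.02382 = 0.001286 mol.
From the balanced equation, 2 mol Na2S2O3 reacts with 1 mol I2, so n(I2) = 0.001286 x 1/2 = 0.0006429 mol.
[I2] = 0.0006429 / 0.02408 L = 0.0267 M.

0.0267 M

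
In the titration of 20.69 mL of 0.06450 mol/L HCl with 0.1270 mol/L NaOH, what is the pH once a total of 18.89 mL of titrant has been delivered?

n(acid) = 0.06450 x 0.02069 = 0.001335 mol; n(NaOH) added = 0.1270 x 0.01889 = 0.002399 mol.
Base is in excess by 0.002399 - 0.001335 = 0.001065 mol in a total volume of 0.03958 L.
[OH^-] = 0.001065/0.03958 = 0.02690 M, so pOH = 1.57 and pH = 14.00 - 1.57 = 12.43.

12.43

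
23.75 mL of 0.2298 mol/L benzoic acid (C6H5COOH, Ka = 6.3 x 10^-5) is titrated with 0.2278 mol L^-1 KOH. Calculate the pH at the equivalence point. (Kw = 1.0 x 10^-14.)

8.63

n(C6H5COOH) = 0.2298 x 0.02375 = 0.005458 mol; V(KOH) at equivalence = 0.005458/0.2278 = 0.02396 L.
At equivalence all the acid is converted to C6H5COO-; total volume = 0.02375 + 0.02396 = 0.04771 L, so [C6H5COO-] = 0.005458/0.04771 = 0.1144 M.
Kb = Kw/Ka = 1.0e-14 / 6.3 x 10^-5 = 1.59e-10.
[OH^-] = sqrt(Kb x [C6H5COO-]) = sqrt(1.59e-10 x 0.1144) = 4.26e-6 M.
pOH = 5.37, so pH = 14.00 - 5.37 = 8.63.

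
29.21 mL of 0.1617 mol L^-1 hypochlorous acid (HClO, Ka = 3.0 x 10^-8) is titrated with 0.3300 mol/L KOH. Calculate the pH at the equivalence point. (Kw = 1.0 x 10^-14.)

10.28

n(HClO) = 0.1617 x 0.02921 = 0.004723 mol; V(KOH) at equivalence = 0.004723/0.3300 = 0.01431 L.
At equivalence all the acid is converted to ClO-; total volume = 0.02921 + 0.01431 = 0.04352 L, so [ClO-] = 0.004723/0.04352 = 0.1085 M.
Kb = Kw/Ka = 1.0e-14 / 3.0 x 10^-8 = 3.33e-7.
[OH^-] = sqrt(Kb x [ClO-]) = sqrt(3.33e-7 x 0.1085) = 0.000190 M.
pOH = 3.72, so pH = 14.00 - 3.72 = 10.28.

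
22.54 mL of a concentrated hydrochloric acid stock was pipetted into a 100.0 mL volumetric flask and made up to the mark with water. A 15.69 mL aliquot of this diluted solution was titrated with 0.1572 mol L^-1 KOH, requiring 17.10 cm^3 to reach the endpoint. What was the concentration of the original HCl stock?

n(KOH) = 0.1572 x 0.01710 = 0.002688 mol.
n(HCl) in the aliquot = 0.002688 mol.
[diluted HCl] = 0.002688 / 0.01569 = 0.1713 M.
Dilution factor = 100.0/22.54 = 4.437, so [stock] = 0.1713 x 4.437 = 0.760 M.

0.760 M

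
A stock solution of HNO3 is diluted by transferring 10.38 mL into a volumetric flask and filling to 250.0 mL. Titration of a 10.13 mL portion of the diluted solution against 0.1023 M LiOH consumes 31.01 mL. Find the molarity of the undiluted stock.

7.54 M

n(LiOH) = 0.1023 x 0.03101 = 0.003172 mol.
n(HNO3) in the aliquot = 0.003172 mol.
[diluted HNO3] = 0.003172 / 0.01013 = 0.3132 M.
Dilution factor = 250.0/10.38 = 24.08, so [stock] = 0.3132 x 24.08 = 7.54 M.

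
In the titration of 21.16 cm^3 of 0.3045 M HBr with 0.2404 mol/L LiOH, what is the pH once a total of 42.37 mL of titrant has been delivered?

n(acid) = 0.3045 x 0.02116 = 0.006443 mol; n(LiOH) added = 0.2404 x 0.04237 = 0.01019 mol.
Base is in excess by 0.01019 - 0.006443 = 0.003743 mol in a total volume of 0.06353 L.
[OH^-] = 0.003743/0.06353 = 0.05891 M, so pOH = 1.23 and pH = 14.00 - 1.23 = 12.77.

12.77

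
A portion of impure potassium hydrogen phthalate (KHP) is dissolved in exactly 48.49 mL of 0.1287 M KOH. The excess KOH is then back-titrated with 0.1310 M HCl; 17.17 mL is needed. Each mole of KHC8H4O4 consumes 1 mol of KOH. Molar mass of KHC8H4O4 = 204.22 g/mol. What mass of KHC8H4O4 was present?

Total n(KOH) added = 0.1287 x 0.04849 = 0.006241 mol.
n(HCl) used = 0.1310 x 0.01717 = 0.002249 mol, which equals the excess n(KOH).
So n(KOH) consumed by the sample = 0.006241 - 0.002249 = 0.003991 mol.
n(KHC8H4O4) = 0.003991 / 1 = 0.003991 mol.
mass = 0.003991 mol x 204.22 g/mol = 0.815 g.

0.815 g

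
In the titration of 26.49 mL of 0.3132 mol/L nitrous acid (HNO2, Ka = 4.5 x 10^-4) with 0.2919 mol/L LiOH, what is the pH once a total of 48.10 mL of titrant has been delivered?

12.89

n(acid) = 0.3132 x 0.02649 = 0.008297 mol; n(LiOH) added = 0.2919 x 0.04810 = 0.01404 mol.
Base is in excess by 0.01404 - 0.008297 = 0.005744 mol in a total volume of 0.07459 L.
[OH^-] = 0.005744/0.07459 = 0.07700 M, so pOH = 1.11 and pH = 14.00 - 1.11 = 12.89.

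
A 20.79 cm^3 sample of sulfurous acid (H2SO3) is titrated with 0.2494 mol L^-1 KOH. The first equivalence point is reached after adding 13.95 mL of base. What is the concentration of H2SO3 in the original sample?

0.167 M

n(KOH) = 0.2494 x 0.01395 = 0.003479 mol.
At the first equivalence point, 1 mol OH^- react per mol H2SO3, so n(H2SO3) = 0.003479 / 1 = 0.003479 mol.
[H2SO3] = 0.003479 / 0.02079 L = 0.167 M.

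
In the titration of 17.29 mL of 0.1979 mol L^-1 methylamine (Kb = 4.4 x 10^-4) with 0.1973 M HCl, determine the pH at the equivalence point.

5.82

n(CH3NH2) = 0.1979 x 0.01729 = 0.003422 mol; V(HCl) at equivalence = 0.003422/0.1973 = 0.01734 L.
At equivalence the base is fully converted to CH3NH3+; total volume = 0.03463 L, so [CH3NH3+] = 0.003422/0.03463 = 0.09880 M.
Ka(CH3NH3+) = Kw/Kb = 1.0e-14 / 4.4 x 10^-4 = 2.27e-11.
[H^+] = sqrt(Ka x [CH3NH3+]) = sqrt(2.27e-11 x 0.09880) = 1.50e-6 M.
pH = -log(1.50e-6) = 5.82.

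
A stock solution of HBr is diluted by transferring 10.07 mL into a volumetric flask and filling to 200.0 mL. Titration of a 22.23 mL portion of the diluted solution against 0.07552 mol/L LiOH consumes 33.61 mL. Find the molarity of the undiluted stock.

2.27 M

n(LiOH) = 0.07552 x 0.03361 = 0.002538 mol.
n(HBr) in the aliquot = 0.002538 mol.
[diluted HBr] = 0.002538 / 0.02223 = 0.1142 M.
Dilution factor = 200.0/10.07 = 19.86, so [stock] = 0.1142 x 19.86 = 2.27 M.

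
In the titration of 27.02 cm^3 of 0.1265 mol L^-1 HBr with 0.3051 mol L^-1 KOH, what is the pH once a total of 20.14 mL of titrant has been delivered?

12.76

n(acid) = 0.1265 x 0.02702 = 0.003418 mol; n(KOH) added = 0.3051 x 0.02014 = 0.006145 mol.
Base is in excess by 0.006145 - 0.003418 = 0.002727 mol in a total volume of 0.04716 L.
[OH^-] = 0.002727/0.04716 = 0.05782 M, so pOH = 1.24 and pH = 14.00 - 1.24 = 12.76.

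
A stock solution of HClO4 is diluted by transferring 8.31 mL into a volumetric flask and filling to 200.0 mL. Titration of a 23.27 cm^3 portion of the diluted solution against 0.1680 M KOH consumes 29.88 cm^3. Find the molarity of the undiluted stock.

5.19 M

n(KOH) = 0.1680 x 0.02988 = 0.005020 mol.
n(HClO4) in the aliquot = 0.005020 mol.
[diluted HClO4] = 0.005020 / 0.02327 = 0.2157 M.
Dilution factor = 200.0/8.310 = 24.07, so [stock] = 0.2157 x 24.07 = 5.19 M.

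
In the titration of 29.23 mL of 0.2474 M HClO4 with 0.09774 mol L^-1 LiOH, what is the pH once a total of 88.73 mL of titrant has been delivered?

12.09

n(acid) = 0.2474 x 0.02923 = 0.007232 mol; n(LiOH) added = 0.09774 x 0.08873 = 0.008672 mol.
Base is in excess by 0.008672 - 0.007232 = 0.001441 mol in a total volume of 0.1180 L.
[OH^-] = 0.001441/0.1180 = 0.01222 M, so pOH = 1.91 and pH = 14.00 - 1.91 = 12.09.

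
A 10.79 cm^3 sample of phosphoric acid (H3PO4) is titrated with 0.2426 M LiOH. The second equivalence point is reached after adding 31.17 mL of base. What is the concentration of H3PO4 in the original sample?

n(LiOH) = 0.2426 x 0.03117 = 0.007562 mol.
At the second equivalence point, 2 mol OH^- react per mol H3PO4, so n(H3PO4) = 0.007562 / 2 = 0.003781 mol.
[H3PO4] = 0.003781 / 0.01079 L = 0.350 M.

0.350 M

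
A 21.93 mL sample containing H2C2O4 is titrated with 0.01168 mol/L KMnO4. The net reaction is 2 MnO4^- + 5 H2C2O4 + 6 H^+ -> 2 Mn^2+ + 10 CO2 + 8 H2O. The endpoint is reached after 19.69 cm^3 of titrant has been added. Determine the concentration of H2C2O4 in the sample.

0.0262 M

n(KMnO4) = 0.01168 x 0.01969 = 0.0002300 mol.
From the balanced equation, 2 mol KMnO4 reacts with 5 mol H2C2O4, so n(H2C2O4) = 0.0002300 x 5/2 = 0.0005749 mol.
[H2C2O4] = 0.0005749 / 0.02193 L = 0.0262 M.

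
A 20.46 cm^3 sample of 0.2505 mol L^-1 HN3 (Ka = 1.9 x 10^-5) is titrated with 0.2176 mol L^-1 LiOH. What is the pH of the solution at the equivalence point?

8.89

n(HN3) = 0.2505 x 0.02046 = 0.005125 mol; V(LiOH) at equivalence = 0.005125/0.2176 = 0.02355 L.
At equivalence all the acid is converted to N3-; total volume = 0.02046 + 0.02355 = 0.04401 L, so [N3-] = 0.005125/0.04401 = 0.1164 M.
Kb = Kw/Ka = 1.0e-14 / 1.9 x 10^-5 = 5.26e-10.
[OH^-] = sqrt(Kb x [N3-]) = sqrt(5.26e-10 x 0.1164) = 7.83e-6 M.
pOH = 5.11, so pH = 14.00 - 5.11 = 8.89.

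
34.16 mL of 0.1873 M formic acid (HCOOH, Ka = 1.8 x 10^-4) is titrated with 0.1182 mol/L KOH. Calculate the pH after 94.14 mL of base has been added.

12.57

n(acid) = 0.1873 x 0.03416 = 0.006398 mol; n(KOH) added = 0.1182 x 0.09414 = 0.01113 mol.
Base is in excess by 0.01113 - 0.006398 = 0.004729 mol in a total volume of 0.1283 L.
[OH^-] = 0.004729/0.1283 = 0.03686 M, so pOH = 1.43 and pH = 14.00 - 1.43 = 12.57.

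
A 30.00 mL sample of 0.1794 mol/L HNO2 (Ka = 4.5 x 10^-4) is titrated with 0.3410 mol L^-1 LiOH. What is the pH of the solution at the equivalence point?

n(HNO2) = 0.1794 x 0.03000 = 0.005382 mol; V(LiOH) at equivalence = 0.005382/0.3410 = 0.01578 L.
At equivalence all the acid is converted to NO2-; total volume = 0.03000 + 0.01578 = 0.04578 L, so [NO2-] = 0.005382/0.04578 = 0.1176 M.
Kb = Kw/Ka = 1.0e-14 / 4.5 x 10^-4 = 2.22e-11.
[OH^-] = sqrt(Kb x [NO2-]) = sqrt(2.22e-11 x 0.1176) = 1.62e-6 M.
pOH = 5.79, so pH = 14.00 - 5.79 = 8.21.

8.21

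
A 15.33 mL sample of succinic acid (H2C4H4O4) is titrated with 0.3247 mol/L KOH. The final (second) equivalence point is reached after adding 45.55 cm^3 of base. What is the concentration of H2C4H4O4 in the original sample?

n(KOH) = 0.3247 x 0.04555 = 0.01479 mol.
At the final (second) equivalence point, 2 mol OH^- react per mol H2C4H4O4, so n(H2C4H4O4) = 0.01479 / 2 = 0.007395 mol.
[H2C4H4O4] = 0.007395 / 0.01533 L = 0.482 M.

0.482 M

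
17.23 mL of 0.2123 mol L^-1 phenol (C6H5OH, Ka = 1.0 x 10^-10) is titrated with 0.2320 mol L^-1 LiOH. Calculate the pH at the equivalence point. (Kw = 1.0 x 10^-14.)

11.52

n(C6H5OH) = 0.2123 x 0.01723 = 0.003658 mol; V(LiOH) at equivalence = 0.003658/0.2320 = 0.01577 L.
At equivalence all the acid is converted to C6H5O-; total volume = 0.01723 + 0.01577 = 0.03300 L, so [C6H5O-] = 0.003658/0.03300 = 0.1109 M.
Kb = Kw/Ka = 1.0e-14 / 1.0 x 10^-10 = 0.000100.
[OH^-] = sqrt(Kb x [C6H5O-]) = sqrt(0.000100 x 0.1109) = 0.00333 M.
pOH = 2.48, so pH = 14.00 - 2.48 = 11.52.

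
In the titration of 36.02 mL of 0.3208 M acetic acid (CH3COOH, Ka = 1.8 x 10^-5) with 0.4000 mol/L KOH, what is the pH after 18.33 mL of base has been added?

Initial n(CH3COOH) = 0.3208 x 0.03602 = 0.01156 mol.
n(KOH) added = 0.4000 x 0.01833 = 0.007332 mol, converting that many moles of CH3COOH to CH3COO-.
Remaining n(CH3COOH) = 0.004223 mol; n(CH3COO-) = 0.007332 mol.
By Henderson-Hasselbalch, pH = pKa + log([A^-]/[HA]) = 4.74 + log(0.007332/0.004223) = 4.74 + (+0.24) = 4.98.

4.98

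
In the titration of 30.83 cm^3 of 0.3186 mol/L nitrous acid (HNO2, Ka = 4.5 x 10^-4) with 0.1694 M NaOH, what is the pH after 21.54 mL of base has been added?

3.12

Initial n(HNO2) = 0.3186 x 0.03083 = 0.009822 mol.
n(NaOH) added = 0.1694 x 0.02154 = 0.003649 mol, converting that many moles of HNO2 to NO2-.
Remaining n(HNO2) = 0.006174 mol; n(NO2-) = 0.003649 mol.
By Henderson-Hasselbalch, pH = pKa + log([A^-]/[HA]) = 3.35 + log(0.003649/0.006174) = 3.35 + (-0.23) = 3.12.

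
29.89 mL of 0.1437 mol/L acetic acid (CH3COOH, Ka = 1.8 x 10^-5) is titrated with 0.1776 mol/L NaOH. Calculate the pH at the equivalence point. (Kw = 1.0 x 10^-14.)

8.82

n(CH3COOH) = 0.1437 x 0.02989 = 0.004295 mol; V(NaOH) at equivalence = 0.004295/0.1776 = 0.02418 L.
At equivalence all the acid is converted to CH3COO-; total volume = 0.02989 + 0.02418 = 0.05407 L, so [CH3COO-] = 0.004295/0.05407 = 0.07943 M.
Kb = Kw/Ka = 1.0e-14 / 1.8 x 10^-5 = 5.56e-10.
[OH^-] = sqrt(Kb x [CH3COO-]) = sqrt(5.56e-10 x 0.07943) = 6.64e-6 M.
pOH = 5.18, so pH = 14.00 - 5.18 = 8.82.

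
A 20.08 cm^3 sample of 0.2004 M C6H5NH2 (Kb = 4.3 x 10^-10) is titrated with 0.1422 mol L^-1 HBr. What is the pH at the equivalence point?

2.86

n(C6H5NH2) = 0.2004 x 0.02008 = 0.004024 mol; V(HBr) at equivalence = 0.004024/0.1422 = 0.02830 L.
At equivalence the base is fully converted to C6H5NH3+; total volume = 0.04838 L, so [C6H5NH3+] = 0.004024/0.04838 = 0.08318 M.
Ka(C6H5NH3+) = Kw/Kb = 1.0e-14 / 4.3 x 10^-10 = 2.33e-5.
[H^+] = sqrt(Ka x [C6H5NH3+]) = sqrt(2.33e-5 x 0.08318) = 0.00139 M.
pH = -log(0.00139) = 2.86.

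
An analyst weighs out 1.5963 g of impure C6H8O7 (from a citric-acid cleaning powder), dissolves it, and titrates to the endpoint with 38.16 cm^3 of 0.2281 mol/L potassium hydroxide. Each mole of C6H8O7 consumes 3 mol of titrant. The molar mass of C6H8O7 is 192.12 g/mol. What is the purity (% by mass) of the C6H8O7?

34.9%

n(KOH) = 0.2281 x 0.03816 = 0.008704 mol.
n(C6H8O7) = 0.008704 / 3 = 0.002901 mol.
mass of C6H8O7 = 0.002901 x 192.12 = 0.5574 g.
% purity = 0.5574 / 1.5963 x 100 = 34.9%.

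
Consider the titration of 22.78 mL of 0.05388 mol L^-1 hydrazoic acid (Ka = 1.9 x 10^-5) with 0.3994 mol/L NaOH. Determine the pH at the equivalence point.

n(HN3) = 0.05388 x 0.02278 = 0.001227 mol; V(NaOH) at equivalence = 0.001227/0.3994 = 0.003073 L.
At equivalence all the acid is converted to N3-; total volume = 0.02278 + 0.003073 = 0.02585 L, so [N3-] = 0.001227/0.02585 = 0.04748 M.
Kb = Kw/Ka = 1.0e-14 / 1.9 x 10^-5 = 5.26e-10.
[OH^-] = sqrt(Kb x [N3-]) = sqrt(5.26e-10 x 0.04748) = 5.00e-6 M.
pOH = 5.30, so pH = 14.00 - 5.30 = 8.70.

8.70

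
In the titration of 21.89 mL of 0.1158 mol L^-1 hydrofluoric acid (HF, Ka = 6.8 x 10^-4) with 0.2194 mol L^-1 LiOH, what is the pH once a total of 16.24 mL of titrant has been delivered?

12.43

n(acid) = 0.1158 x 0.02189 = 0.002535 mol; n(LiOH) added = 0.2194 x 0.01624 = 0.003563 mol.
Base is in excess by 0.003563 - 0.002535 = 0.001028 mol in a total volume of 0.03813 L.
[OH^-] = 0.001028/0.03813 = 0.02697 M, so pOH = 1.57 and pH = 14.00 - 1.57 = 12.43.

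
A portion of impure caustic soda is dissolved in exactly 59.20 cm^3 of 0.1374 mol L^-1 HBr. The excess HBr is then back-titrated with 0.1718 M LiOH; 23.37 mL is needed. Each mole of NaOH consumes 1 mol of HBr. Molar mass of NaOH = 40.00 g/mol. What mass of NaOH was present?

0.165 g

Total n(HBr) added = 0.1374 x 0.05920 = 0.008134 mol.
n(LiOH) used = 0.1718 x 0.02337 = 0.004015 mol, which equals the excess n(HBr).
So n(HBr) consumed by the sample = 0.008134 - 0.004015 = 0.004119 mol.
n(NaOH) = 0.004119 / 1 = 0.004119 mol.
mass = 0.004119 mol x 40.00 g/mol = 0.165 g.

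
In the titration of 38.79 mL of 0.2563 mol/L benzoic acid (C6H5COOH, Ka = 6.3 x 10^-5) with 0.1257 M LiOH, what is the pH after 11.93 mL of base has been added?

3.45

Initial n(C6H5COOH) = 0.2563 x 0.03879 = 0.009942 mol.
n(LiOH) added = 0.1257 x 0.01193 = 0.001500 mol, converting that many moles of C6H5COOH to C6H5COO-.
Remaining n(C6H5COOH) = 0.008442 mol; n(C6H5COO-) = 0.001500 mol.
By Henderson-Hasselbalch, pH = pKa + log([A^-]/[HA]) = 4.20 + log(0.001500/0.008442) = 4.20 + (-0.75) = 3.45.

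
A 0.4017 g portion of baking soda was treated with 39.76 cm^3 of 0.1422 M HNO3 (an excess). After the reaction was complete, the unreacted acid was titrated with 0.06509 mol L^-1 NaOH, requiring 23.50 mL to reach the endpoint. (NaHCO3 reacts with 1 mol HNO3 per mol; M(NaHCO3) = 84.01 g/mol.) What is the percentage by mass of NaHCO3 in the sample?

86.3%

Total n(HNO3) added = 0.1422 x 0.03976 = 0.005654 mol.
n(NaOH) used = 0.06509 x 0.02350 = 0.001530 mol, which equals the excess n(HNO3).
So n(HNO3) consumed by the sample = 0.005654 - 0.001530 = 0.004124 mol.
n(NaHCO3) = 0.004124 / 1 = 0.004124 mol.
mass NaHCO3 = 0.004124 x 84.01 = 0.3465 g, so %NaHCO3 = 0.3465/0.4017 x 100 = 86.3%.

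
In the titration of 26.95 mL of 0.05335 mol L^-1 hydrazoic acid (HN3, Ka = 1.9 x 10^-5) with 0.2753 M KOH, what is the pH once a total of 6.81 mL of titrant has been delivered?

12.11

n(acid) = 0.05335 x 0.02695 = 0.001438 mol; n(KOH) added = 0.2753 x 0.006810 = 0.001875 mol.
Base is in excess by 0.001875 - 0.001438 = 0.0004370 mol in a total volume of 0.03376 L.
[OH^-] = 0.0004370/0.03376 = 0.01294 M, so pOH = 1.89 and pH = 14.00 - 1.89 = 12.11.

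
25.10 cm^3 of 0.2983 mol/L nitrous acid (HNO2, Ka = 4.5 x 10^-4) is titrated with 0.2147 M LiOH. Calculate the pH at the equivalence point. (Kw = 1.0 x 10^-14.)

n(HNO2) = 0.2983 x 0.02510 = 0.007487 mol; V(LiOH) at equivalence = 0.007487/0.2147 = 0.03487 L.
At equivalence all the acid is converted to NO2-; total volume = 0.02510 + 0.03487 = 0.05997 L, so [NO2-] = 0.007487/0.05997 = 0.1248 M.
Kb = Kw/Ka = 1.0e-14 / 4.5 x 10^-4 = 2.22e-11.
[OH^-] = sqrt(Kb x [NO2-]) = sqrt(2.22e-11 x 0.1248) = 1.67e-6 M.
pOH = 5.78, so pH = 14.00 - 5.78 = 8.22.

8.22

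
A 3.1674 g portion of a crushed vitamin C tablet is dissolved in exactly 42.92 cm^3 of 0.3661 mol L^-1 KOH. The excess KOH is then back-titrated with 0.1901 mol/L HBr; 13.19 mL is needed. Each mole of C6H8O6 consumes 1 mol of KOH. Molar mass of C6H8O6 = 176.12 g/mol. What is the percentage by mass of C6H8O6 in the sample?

Total n(KOH) added = 0.3661 x 0.04292 = 0.01571 mol.
n(HBr) used = 0.1901 x 0.01319 = 0.002507 mol, which equals the excess n(KOH).
So n(KOH) consumed by the sample = 0.01571 - 0.002507 = 0.01321 mol.
n(C6H8O6) = 0.01321 / 1 = 0.01321 mol.
mass C6H8O6 = 0.01321 x 176.12 = 2.326 g, so %C6H8O6 = 2.326/3.1674 x 100 = 73.4%.

73.4%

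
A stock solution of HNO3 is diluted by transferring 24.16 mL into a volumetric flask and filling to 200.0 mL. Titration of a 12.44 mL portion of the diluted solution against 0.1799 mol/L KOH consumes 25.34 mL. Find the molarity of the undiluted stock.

n(KOH) = 0.1799 x 0.02534 = 0.004559 mol.
n(HNO3) in the aliquot = 0.004559 mol.
[diluted HNO3] = 0.004559 / 0.01244 = 0.3665 M.
Dilution factor = 200.0/24.16 = 8.278, so [stock] = 0.3665 x 8.278 = 3.03 M.

3.03 M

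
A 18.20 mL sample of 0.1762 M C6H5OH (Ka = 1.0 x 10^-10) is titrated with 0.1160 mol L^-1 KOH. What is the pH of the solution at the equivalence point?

11.42

n(C6H5OH) = 0.1762 x 0.01820 = 0.003207 mol; V(KOH) at equivalence = 0.003207/0.1160 = 0.02765 L.
At equivalence all the acid is converted to C6H5O-; total volume = 0.01820 + 0.02765 = 0.04585 L, so [C6H5O-] = 0.003207/0.04585 = 0.06995 M.
Kb = Kw/Ka = 1.0e-14 / 1.0 x 10^-10 = 0.000100.
[OH^-] = sqrt(Kb x [C6H5O-]) = sqrt(0.000100 x 0.06995) = 0.00264 M.
pOH = 2.58, so pH = 14.00 - 2.58 = 11.42.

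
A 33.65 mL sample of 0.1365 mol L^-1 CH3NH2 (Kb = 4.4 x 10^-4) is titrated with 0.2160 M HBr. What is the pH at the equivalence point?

n(CH3NH2) = 0.1365 x 0.03365 = 0.004593 mol; V(HBr) at equivalence = 0.004593/0.2160 = 0.02126 L.
At equivalence the base is fully converted to CH3NH3+; total volume = 0.05491 L, so [CH3NH3+] = 0.004593/0.05491 = 0.08364 M.
Ka(CH3NH3+) = Kw/Kb = 1.0e-14 / 4.4 x 10^-4 = 2.27e-11.
[H^+] = sqrt(Ka x [CH3NH3+]) = sqrt(2.27e-11 x 0.08364) = 1.38e-6 M.
pH = -log(1.38e-6) = 5.86.

5.86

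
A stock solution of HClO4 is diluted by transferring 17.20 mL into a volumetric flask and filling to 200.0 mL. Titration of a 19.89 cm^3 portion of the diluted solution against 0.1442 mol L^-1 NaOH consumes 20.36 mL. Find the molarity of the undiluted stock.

1.72 M

n(NaOH) = 0.1442 x 0.02036 = 0.002936 mol.
n(HClO4) in the aliquot = 0.002936 mol.
[diluted HClO4] = 0.002936 / 0.01989 = 0.1476 M.
Dilution factor = 200.0/17.20 = 11.63, so [stock] = 0.1476 x 11.63 = 1.72 M.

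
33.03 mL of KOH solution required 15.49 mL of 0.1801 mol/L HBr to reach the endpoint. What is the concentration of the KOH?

0.0845 M

n(HBr) delivered = 0.1801 x 0.01549 = 0.002790 mol.
For a 1:1 reaction, n(KOH) = 0.002790 mol.
[KOH] = 0.002790 mol / 0.03303 L = 0.0845 M.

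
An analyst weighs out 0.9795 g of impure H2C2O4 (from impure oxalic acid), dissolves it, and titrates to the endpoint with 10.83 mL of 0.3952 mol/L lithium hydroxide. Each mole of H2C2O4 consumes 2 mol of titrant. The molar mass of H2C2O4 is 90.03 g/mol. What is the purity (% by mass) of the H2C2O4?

n(LiOH) = 0.3952 x 0.01083 = 0.004280 mol.
n(H2C2O4) = 0.004280 / 2 = 0.002140 mol.
mass of H2C2O4 = 0.002140 x 90.03 = 0.1927 g.
% purity = 0.1927 / 0.9795 x 100 = 19.7%.

19.7%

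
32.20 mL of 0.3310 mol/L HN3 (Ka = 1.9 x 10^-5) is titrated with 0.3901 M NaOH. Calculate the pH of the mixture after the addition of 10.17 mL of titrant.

4.49

Initial n(HN3) = 0.3310 x 0.03220 = 0.01066 mol.
n(NaOH) added = 0.3901 x 0.01017 = 0.003967 mol, converting that many moles of HN3 to N3-.
Remaining n(HN3) = 0.006691 mol; n(N3-) = 0.003967 mol.
By Henderson-Hasselbalch, pH = pKa + log([A^-]/[HA]) = 4.72 + log(0.003967/0.006691) = 4.72 + (-0.23) = 4.49.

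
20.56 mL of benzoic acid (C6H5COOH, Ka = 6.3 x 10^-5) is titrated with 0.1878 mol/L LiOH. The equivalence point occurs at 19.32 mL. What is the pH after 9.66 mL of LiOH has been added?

9.66 mL is exactly half the equivalence volume (19.32/2), i.e. the half-equivalence point.
There, n(HA) = n(A^-), so pH = pKa = -log(6.3 x 10^-5) = 4.20.

4.20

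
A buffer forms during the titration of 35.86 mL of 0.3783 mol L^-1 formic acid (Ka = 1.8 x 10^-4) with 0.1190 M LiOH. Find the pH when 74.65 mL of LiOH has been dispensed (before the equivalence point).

4.02

Initial n(HCOOH) = 0.3783 x 0.03586 = 0.01357 mol.
n(LiOH) added = 0.1190 x 0.07465 = 0.008883 mol, converting that many moles of HCOOH to HCOO-.
Remaining n(HCOOH) = 0.004682 mol; n(HCOO-) = 0.008883 mol.
By Henderson-Hasselbalch, pH = pKa + log([A^-]/[HA]) = 3.74 + log(0.008883/0.004682) = 3.74 + (+0.28) = 4.02.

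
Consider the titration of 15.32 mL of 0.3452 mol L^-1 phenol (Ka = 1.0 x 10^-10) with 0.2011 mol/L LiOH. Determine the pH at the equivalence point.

n(C6H5OH) = 0.3452 x 0.01532 = 0.005288 mol; V(LiOH) at equivalence = 0.005288/0.2011 = 0.02630 L.
At equivalence all the acid is converted to C6H5O-; total volume = 0.01532 + 0.02630 = 0.04162 L, so [C6H5O-] = 0.005288/0.04162 = 0.1271 M.
Kb = Kw/Ka = 1.0e-14 / 1.0 x 10^-10 = 0.000100.
[OH^-] = sqrt(Kb x [C6H5O-]) = sqrt(0.000100 x 0.1271) = 0.00356 M.
pOH = 2.45, so pH = 14.00 - 2.45 = 11.55.

11.55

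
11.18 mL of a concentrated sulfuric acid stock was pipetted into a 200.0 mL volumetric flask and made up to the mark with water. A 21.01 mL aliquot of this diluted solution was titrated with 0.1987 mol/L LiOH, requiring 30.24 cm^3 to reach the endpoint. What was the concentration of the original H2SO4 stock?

n(LiOH) = 0.1987 x 0.03024 = 0.006009 mol.
n(H2SO4) in the aliquot = 0.006009 x 1/2 = 0.003004 mol.
[diluted H2SO4] = 0.003004 / 0.02101 = 0.1430 M.
Dilution factor = 200.0/11.18 = 17.89, so [stock] = 0.1430 x 17.89 = 2.56 M.

2.56 M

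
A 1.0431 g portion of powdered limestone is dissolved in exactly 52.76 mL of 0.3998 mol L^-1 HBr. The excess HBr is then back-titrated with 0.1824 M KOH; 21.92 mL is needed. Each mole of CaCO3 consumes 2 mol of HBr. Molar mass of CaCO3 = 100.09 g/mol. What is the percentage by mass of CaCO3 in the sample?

82.0%

Total n(HBr) added = 0.3998 x 0.05276 = 0.02109 mol.
n(KOH) used = 0.1824 x 0.02192 = 0.003998 mol, which equals the excess n(HBr).
So n(HBr) consumed by the sample = 0.02109 - 0.003998 = 0.01710 mol.
n(CaCO3) = 0.01710 / 2 = 0.008548 mol.
mass CaCO3 = 0.008548 x 100.09 = 0.8555 g, so %CaCO3 = 0.8555/1.0431 x 100 = 82.0%.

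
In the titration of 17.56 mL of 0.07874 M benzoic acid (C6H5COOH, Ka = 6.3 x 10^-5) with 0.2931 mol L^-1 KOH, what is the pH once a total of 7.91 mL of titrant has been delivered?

12.57

n(acid) = 0.07874 x 0.01756 = 0.001383 mol; n(KOH) added = 0.2931 x 0.007910 = 0.002318 mol.
Base is in excess by 0.002318 - 0.001383 = 0.0009357 mol in a total volume of 0.02547 L.
[OH^-] = 0.0009357/0.02547 = 0.03674 M, so pOH = 1.43 and pH = 14.00 - 1.43 = 12.57.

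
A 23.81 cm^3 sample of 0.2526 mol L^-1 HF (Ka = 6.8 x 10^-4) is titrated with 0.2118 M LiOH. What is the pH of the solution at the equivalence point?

n(HF) = 0.2526 x 0.02381 = 0.006014 mol; V(LiOH) at equivalence = 0.006014/0.2118 = 0.02840 L.
At equivalence all the acid is converted to F-; total volume = 0.02381 + 0.02840 = 0.05221 L, so [F-] = 0.006014/0.05221 = 0.1152 M.
Kb = Kw/Ka = 1.0e-14 / 6.8 x 10^-4 = 1.47e-11.
[OH^-] = sqrt(Kb x [F-]) = sqrt(1.47e-11 x 0.1152) = 1.30e-6 M.
pOH = 5.89, so pH = 14.00 - 5.89 = 8.11.

8.11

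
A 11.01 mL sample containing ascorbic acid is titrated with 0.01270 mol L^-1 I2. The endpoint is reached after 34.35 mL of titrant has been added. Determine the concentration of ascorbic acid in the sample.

0.0396 M

n(I2) = 0.01270 x 0.03435 = 0.0004362 mol.
From the balanced equation, 1 mol I2 reacts with 1 mol ascorbic acid, so n(ascorbic acid) = 0.0004362 x 1/1 = 0.0004362 mol.
[ascorbic acid] = 0.0004362 / 0.01101 L = 0.0396 M.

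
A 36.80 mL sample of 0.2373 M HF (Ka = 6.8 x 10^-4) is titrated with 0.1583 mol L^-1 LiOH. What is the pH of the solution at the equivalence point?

8.07

n(HF) = 0.2373 x 0.03680 = 0.008733 mol; V(LiOH) at equivalence = 0.008733/0.1583 = 0.05517 L.
At equivalence all the acid is converted to F-; total volume = 0.03680 + 0.05517 = 0.09197 L, so [F-] = 0.008733/0.09197 = 0.09496 M.
Kb = Kw/Ka = 1.0e-14 / 6.8 x 10^-4 = 1.47e-11.
[OH^-] = sqrt(Kb x [F-]) = sqrt(1.47e-11 x 0.09496) = 1.18e-6 M.
pOH = 5.93, so pH = 14.00 - 5.93 = 8.07.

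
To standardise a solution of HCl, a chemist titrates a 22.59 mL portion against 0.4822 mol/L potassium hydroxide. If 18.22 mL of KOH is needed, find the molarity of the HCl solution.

n(KOH) delivered = 0.4822 x 0.01822 = 0.008786 mol.
For a 1:1 reaction, n(HCl) = 0.008786 mol.
[HCl] = 0.008786 mol / 0.02259 L = 0.389 M.

0.389 M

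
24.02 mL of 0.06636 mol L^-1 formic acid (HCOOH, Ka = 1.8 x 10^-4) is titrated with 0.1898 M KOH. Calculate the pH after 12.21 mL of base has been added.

12.30

n(acid) = 0.06636 x 0.02402 = 0.001594 mol; n(KOH) added = 0.1898 x 0.01221 = 0.002317 mol.
Base is in excess by 0.002317 - 0.001594 = 0.0007235 mol in a total volume of 0.03623 L.
[OH^-] = 0.0007235/0.03623 = 0.01997 M, so pOH = 1.70 and pH = 14.00 - 1.70 = 12.30.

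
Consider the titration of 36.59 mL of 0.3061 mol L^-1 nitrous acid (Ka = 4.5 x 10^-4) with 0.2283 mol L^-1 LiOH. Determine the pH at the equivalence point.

n(HNO2) = 0.3061 x 0.03659 = 0.01120 mol; V(LiOH) at equivalence = 0.01120/0.2283 = 0.04906 L.
At equivalence all the acid is converted to NO2-; total volume = 0.03659 + 0.04906 = 0.08565 L, so [NO2-] = 0.01120/0.08565 = 0.1308 M.
Kb = Kw/Ka = 1.0e-14 / 4.5 x 10^-4 = 2.22e-11.
[OH^-] = sqrt(Kb x [NO2-]) = sqrt(2.22e-11 x 0.1308) = 1.70e-6 M.
pOH = 5.77, so pH = 14.00 - 5.77 = 8.23.

8.23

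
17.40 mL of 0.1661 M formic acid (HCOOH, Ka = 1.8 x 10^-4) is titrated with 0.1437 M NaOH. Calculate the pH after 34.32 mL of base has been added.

12.60

n(acid) = 0.1661 x 0.01740 = 0.002890 mol; n(NaOH) added = 0.1437 x 0.03432 = 0.004932 mol.
Base is in excess by 0.004932 - 0.002890 = 0.002042 mol in a total volume of 0.05172 L.
[OH^-] = 0.002042/0.05172 = 0.03947 M, so pOH = 1.40 and pH = 14.00 - 1.40 = 12.60.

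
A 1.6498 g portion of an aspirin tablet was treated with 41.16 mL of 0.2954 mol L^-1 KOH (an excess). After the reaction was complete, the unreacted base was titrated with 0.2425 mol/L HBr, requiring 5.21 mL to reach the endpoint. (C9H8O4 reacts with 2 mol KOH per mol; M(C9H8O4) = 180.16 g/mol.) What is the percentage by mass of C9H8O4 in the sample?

Total n(KOH) added = 0.2954 x 0.04116 = 0.01216 mol.
n(HBr) used = 0.2425 x 0.005210 = 0.001263 mol, which equals the excess n(KOH).
So n(KOH) consumed by the sample = 0.01216 - 0.001263 = 0.01090 mol.
n(C9H8O4) = 0.01090 / 2 = 0.005448 mol.
mass C9H8O4 = 0.005448 x 180.16 = 0.9814 g, so %C9H8O4 = 0.9814/1.6498 x 100 = 59.5%.

59.5%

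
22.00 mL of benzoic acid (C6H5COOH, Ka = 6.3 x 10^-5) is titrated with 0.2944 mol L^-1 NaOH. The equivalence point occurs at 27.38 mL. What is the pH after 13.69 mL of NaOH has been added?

13.69 mL is exactly half the equivalence volume (27.38/2), i.e. the half-equivalence point.
There, n(HA) = n(A^-), so pH = pKa = -log(6.3 x 10^-5) = 4.20.

4.20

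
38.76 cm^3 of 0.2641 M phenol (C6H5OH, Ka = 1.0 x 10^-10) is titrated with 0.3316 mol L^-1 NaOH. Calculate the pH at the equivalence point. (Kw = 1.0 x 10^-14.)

n(C6H5OH) = 0.2641 x 0.03876 = 0.01024 mol; V(NaOH) at equivalence = 0.01024/0.3316 = 0.03087 L.
At equivalence all the acid is converted to C6H5O-; total volume = 0.03876 + 0.03087 = 0.06963 L, so [C6H5O-] = 0.01024/0.06963 = 0.1470 M.
Kb = Kw/Ka = 1.0e-14 / 1.0 x 10^-10 = 0.000100.
[OH^-] = sqrt(Kb x [C6H5O-]) = sqrt(0.000100 x 0.1470) = 0.00383 M.
pOH = 2.42, so pH = 14.00 - 2.42 = 11.58.

11.58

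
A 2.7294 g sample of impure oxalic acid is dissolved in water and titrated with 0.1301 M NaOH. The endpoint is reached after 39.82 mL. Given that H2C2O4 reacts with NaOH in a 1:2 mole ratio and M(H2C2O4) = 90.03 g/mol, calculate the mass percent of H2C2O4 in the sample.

8.54%

n(NaOH) = 0.1301 x 0.03982 = 0.005181 mol.
n(H2C2O4) = 0.005181 / 2 = 0.002590 mol.
mass of H2C2O4 = 0.002590 x 90.03 = 0.2332 g.
% purity = 0.2332 / 2.7294 x 100 = 8.54%.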